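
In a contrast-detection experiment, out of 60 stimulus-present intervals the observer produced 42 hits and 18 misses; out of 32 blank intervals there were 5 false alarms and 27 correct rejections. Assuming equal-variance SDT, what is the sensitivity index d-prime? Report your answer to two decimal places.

H = 42/60 = 0.7000
FA = 5/32 = 0.1562
z(0.7000) = 0.524, z(0.1562) = -1.010
d' = z(H) − z(FA) = 0.524 − (-1.010) = 1.534

d-prime = 1.53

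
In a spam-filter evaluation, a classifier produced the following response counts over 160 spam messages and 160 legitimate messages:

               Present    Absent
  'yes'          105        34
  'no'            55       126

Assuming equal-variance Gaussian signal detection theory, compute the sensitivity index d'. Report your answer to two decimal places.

H = 105/160 = 0.6562
FA = 34/160 = 0.2125
z(H) = z(0.6562) = 0.402
z(FA) = z(0.2125) = -0.798
d' = z(H) − z(FA) = 0.402 − (-0.798) = 1.200

d' = 1.20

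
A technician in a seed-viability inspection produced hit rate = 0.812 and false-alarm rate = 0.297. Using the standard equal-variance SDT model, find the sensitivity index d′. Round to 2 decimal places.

Φ⁻¹(0.812) = 0.885, Φ⁻¹(0.297) = -0.533
d' = z(H) − z(FA) = 0.885 − (-0.533) = 1.418

d′ = 1.42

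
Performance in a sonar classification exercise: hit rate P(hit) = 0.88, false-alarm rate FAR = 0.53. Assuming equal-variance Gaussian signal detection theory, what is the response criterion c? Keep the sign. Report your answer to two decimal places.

c = -0.63

Φ⁻¹(H) = 1.175
Φ⁻¹(FA) = 0.075
c = −½·[z(H) + z(FA)] = −0.5 × (1.175 + 0.075) = -0.625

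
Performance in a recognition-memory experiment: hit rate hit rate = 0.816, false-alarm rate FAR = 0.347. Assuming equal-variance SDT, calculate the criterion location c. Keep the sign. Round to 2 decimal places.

c = -0.25

z(H) = z(0.816) = 0.9002
z(FA) = z(0.347) = -0.3934
c = −½·[z(H) + z(FA)] = −0.5 × (0.9002 + (-0.3934)) = -0.2534
c < 0: the participant has a liberal response bias.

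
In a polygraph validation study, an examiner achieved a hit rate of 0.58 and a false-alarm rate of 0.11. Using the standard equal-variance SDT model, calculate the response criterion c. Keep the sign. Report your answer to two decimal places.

Φ⁻¹(H) = 0.202
Φ⁻¹(FA) = -1.227
c = −½·[z(H) + z(FA)] = −0.5 × (0.202 + (-1.227)) = 0.5125
c > 0: the examiner has a conservative response bias.

c = 0.51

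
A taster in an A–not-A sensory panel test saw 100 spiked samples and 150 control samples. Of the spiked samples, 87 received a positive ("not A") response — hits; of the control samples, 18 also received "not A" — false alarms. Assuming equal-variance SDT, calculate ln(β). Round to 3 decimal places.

ln β = 0.056

H = 87/100 = 0.8700
FA = 18/150 = 0.1200
z(H) = 1.1264
z(FA) = -1.1750
ln β = −½·[z(H)² − z(FA)²] = −0.5 × (1.2688 − 1.3806) = 0.0559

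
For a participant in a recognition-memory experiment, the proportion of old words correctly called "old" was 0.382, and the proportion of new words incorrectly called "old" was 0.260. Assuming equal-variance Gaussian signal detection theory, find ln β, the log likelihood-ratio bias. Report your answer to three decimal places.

z(H) = z(0.382) = -0.3002
z(FA) = z(0.260) = -0.6433
ln β = −½·[z(H)² − z(FA)²] = −0.5 × (0.0901 − 0.4138) = 0.16185

ln β = 0.162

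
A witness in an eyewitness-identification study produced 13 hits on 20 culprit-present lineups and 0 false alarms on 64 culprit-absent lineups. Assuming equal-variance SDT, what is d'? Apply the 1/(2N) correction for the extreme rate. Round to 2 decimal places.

The false-alarm rate is 0/64 = 0, so apply the 1/(2N) correction: FA → 1/(2·64) = 0.00781.
z(H) = z(0.65000) = 0.385
z(FA) = z(0.00781) = -2.418
d' = 0.385 − (-2.418) = 2.803

d' = 2.80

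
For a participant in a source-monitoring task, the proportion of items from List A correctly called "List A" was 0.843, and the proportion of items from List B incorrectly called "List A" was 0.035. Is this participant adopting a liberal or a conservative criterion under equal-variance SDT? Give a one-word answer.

z(H) = 1.007, z(FA) = -1.812
c = −½·(z(H) + z(FA)) = 0.4025
c > 0 → conservative criterion (biased toward responding “no”).

conservative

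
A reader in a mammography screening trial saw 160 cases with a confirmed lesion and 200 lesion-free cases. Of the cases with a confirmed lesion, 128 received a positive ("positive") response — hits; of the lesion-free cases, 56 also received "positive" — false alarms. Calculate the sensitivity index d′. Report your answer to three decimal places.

d′ = 1.424

H = 128/160 = 0.8000
FA = 56/200 = 0.2800
Φ⁻¹(H) = Φ⁻¹(0.8000) = 0.8416
Φ⁻¹(FA) = Φ⁻¹(0.2800) = -0.5828
d' = z(H) − z(FA) = 0.8416 − (-0.5828) = 1.4244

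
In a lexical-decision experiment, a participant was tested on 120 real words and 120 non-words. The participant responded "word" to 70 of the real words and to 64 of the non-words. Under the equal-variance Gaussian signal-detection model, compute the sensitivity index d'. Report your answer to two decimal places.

d' = 0.13

H = 70/120 = 0.5833
FA = 64/120 = 0.5333
z(H) = z(0.5833) = 0.2103
z(FA) = z(0.5333) = 0.0836
d' = z(H) − z(FA) = 0.2103 − 0.0836 = 0.1267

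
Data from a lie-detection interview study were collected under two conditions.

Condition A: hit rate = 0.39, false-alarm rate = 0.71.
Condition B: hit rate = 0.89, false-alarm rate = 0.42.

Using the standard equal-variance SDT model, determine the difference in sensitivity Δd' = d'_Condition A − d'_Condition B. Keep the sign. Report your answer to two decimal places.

Δd' = -2.26

Condition A: z(0.39) = -0.279, z(0.71) = 0.553, d' = -0.832
Condition B: z(0.89) = 1.227, z(0.42) = -0.202, d' = 1.429
Δd' = d'_Condition A − d'_Condition B = -0.832 − 1.429 = -2.261
Condition B has the higher sensitivity.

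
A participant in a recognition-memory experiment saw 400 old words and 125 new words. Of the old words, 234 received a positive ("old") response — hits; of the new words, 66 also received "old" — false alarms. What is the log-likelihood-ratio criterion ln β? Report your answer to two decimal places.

H = 234/400 = 0.5850
FA = 66/125 = 0.5280
z(H) = 0.215
z(FA) = 0.070
ln β = −½·[z(H)² − z(FA)²] = −0.5 × (0.046 − 0.005) = -0.0205

ln β = -0.02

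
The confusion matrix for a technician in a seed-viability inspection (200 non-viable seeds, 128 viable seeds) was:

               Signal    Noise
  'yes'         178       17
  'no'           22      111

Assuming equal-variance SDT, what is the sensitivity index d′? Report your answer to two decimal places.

d′ = 2.34

H = 178/200 = 0.8900
FA = 17/128 = 0.1328
z(0.8900) = 1.227, z(0.1328) = -1.113
d' = z(H) − z(FA) = 1.227 − (-1.113) = 2.340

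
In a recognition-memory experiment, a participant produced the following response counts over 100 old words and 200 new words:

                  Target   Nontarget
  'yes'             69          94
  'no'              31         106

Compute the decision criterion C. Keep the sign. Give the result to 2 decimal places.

H = 69/100 = 0.6900
FA = 94/200 = 0.4700
z(H) = z(0.6900) = 0.496
z(FA) = z(0.4700) = -0.075
c = −½·[z(H) + z(FA)] = −0.5 × (0.496 + (-0.075)) = -0.2105

C = -0.21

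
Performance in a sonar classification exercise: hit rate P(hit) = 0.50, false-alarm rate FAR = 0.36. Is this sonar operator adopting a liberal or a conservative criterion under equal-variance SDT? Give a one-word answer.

conservative

z(H) = 0.000, z(FA) = -0.358
c = −½·(z(H) + z(FA)) = 0.179
c > 0 → conservative criterion (biased toward responding “no”).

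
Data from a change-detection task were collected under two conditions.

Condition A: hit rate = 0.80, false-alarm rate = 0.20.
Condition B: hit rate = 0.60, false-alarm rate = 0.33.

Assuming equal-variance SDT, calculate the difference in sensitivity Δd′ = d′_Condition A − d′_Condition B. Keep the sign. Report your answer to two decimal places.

Condition A: z(0.80) = 0.842, z(0.20) = -0.842, d' = 1.684
Condition B: z(0.60) = 0.253, z(0.33) = -0.440, d' = 0.693
Δd' = d'_Condition A − d'_Condition B = 1.684 − 0.693 = 0.991
Condition A has the higher sensitivity.

Δd′ = 0.99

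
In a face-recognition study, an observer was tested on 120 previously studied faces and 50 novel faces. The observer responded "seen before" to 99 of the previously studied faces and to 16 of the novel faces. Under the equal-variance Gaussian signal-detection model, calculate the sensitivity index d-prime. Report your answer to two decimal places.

H = 99/120 = 0.8250
FA = 16/50 = 0.3200
z(0.8250) = 0.935, z(0.3200) = -0.468
d' = z(H) − z(FA) = 0.935 − (-0.468) = 1.403

d-prime = 1.40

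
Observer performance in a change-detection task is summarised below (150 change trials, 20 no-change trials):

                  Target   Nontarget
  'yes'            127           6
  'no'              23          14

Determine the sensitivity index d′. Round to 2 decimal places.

d′ = 1.55

H = 127/150 = 0.8467
FA = 6/20 = 0.3000
Φ⁻¹(H) = 1.0224
Φ⁻¹(FA) = -0.5244
d' = z(H) − z(FA) = 1.0224 − (-0.5244) = 1.5468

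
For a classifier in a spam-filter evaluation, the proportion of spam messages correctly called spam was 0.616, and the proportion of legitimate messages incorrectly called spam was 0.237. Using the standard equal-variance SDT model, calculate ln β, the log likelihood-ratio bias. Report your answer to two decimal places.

z(H) = 0.295
z(FA) = -0.716
ln β = −½·[z(H)² − z(FA)²] = −0.5 × (0.087 − 0.513) = 0.213

ln β = 0.21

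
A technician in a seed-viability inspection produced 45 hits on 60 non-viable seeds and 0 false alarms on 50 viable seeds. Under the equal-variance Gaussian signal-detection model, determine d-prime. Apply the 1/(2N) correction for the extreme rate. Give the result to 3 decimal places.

d-prime = 3.001

The false-alarm rate is 0/50 = 0, so apply the 1/(2N) correction: FA → 1/(2·50) = 0.01000.
z(H) = z(0.75000) = 0.6745
z(FA) = z(0.01000) = -2.3263
d' = 0.6745 − (-2.3263) = 3.0008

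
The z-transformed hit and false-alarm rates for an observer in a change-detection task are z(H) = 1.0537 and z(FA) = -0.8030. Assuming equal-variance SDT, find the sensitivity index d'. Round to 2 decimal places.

d' = 1.86

d' = z(H) − z(FA) = 1.0537 − (-0.8030) = 1.8567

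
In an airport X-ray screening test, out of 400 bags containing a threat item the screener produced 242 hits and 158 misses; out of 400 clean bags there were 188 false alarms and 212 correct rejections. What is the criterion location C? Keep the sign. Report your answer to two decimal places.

H = 242/400 = 0.6050
FA = 188/400 = 0.4700
z(H) = z(0.6050) = 0.266
z(FA) = z(0.4700) = -0.075
c = −½·[z(H) + z(FA)] = −0.5 × (0.266 + (-0.075)) = -0.0955
c < 0: the screener has a liberal response bias.

C = -0.10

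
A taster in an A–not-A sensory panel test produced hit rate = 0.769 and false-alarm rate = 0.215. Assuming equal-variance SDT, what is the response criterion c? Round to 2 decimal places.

c = 0.03

Φ⁻¹(0.769) = 0.7356, Φ⁻¹(0.215) = -0.7892
c = −½·[z(H) + z(FA)] = −0.5 × (0.7356 + (-0.7892)) = 0.0268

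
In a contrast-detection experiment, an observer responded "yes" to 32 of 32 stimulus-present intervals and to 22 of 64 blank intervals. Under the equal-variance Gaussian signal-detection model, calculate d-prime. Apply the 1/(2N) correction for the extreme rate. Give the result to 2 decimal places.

d-prime = 2.56

The hit rate is 32/32 = 1, so apply the 1/(2N) correction: H → 1 − 1/(2·32) = 0.98438.
z(H) = z(0.98438) = 2.154
z(FA) = z(0.34375) = -0.402
d' = 2.154 − (-0.402) = 2.556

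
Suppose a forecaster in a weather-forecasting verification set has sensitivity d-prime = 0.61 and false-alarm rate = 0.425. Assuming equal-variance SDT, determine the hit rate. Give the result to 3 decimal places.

hit rate = 0.663

z(false-alarm rate) = z(0.425) = -0.1891
z(H) = z(FA) + d' = -0.1891 + 0.61 = 0.4209
hit rate = Φ(0.4209) = 0.6631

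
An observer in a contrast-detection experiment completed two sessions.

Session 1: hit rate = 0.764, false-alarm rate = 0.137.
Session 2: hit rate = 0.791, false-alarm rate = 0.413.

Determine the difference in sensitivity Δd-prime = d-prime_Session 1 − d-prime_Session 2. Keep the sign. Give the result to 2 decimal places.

Session 1: z(0.764) = 0.719, z(0.137) = -1.094, d' = 1.813
Session 2: z(0.791) = 0.810, z(0.413) = -0.220, d' = 1.030
Δd' = d'_Session 1 − d'_Session 2 = 1.813 − 1.030 = 0.783
Session 1 has the higher sensitivity.

Δd-prime = 0.78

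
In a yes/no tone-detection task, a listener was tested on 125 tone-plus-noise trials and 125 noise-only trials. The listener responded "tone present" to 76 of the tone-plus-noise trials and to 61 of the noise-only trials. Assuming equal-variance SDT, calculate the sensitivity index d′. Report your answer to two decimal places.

d′ = 0.30

H = 76/125 = 0.6080
FA = 61/125 = 0.4880
Φ⁻¹(H) = 0.274
Φ⁻¹(FA) = -0.030
d' = z(H) − z(FA) = 0.274 − (-0.030) = 0.304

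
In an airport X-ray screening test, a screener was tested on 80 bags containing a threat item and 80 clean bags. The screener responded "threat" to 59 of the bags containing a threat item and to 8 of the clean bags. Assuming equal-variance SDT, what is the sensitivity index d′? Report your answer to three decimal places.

d′ = 1.917

H = 59/80 = 0.7375
FA = 8/80 = 0.1000
Φ⁻¹(H) = 0.6357
Φ⁻¹(FA) = -1.2816
d' = z(H) − z(FA) = 0.6357 − (-1.2816) = 1.9173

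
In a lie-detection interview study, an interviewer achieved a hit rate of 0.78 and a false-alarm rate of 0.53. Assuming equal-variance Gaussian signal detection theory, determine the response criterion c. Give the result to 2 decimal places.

z(H) = 0.7722
z(FA) = 0.0753
c = −½·[z(H) + z(FA)] = −0.5 × (0.7722 + 0.0753) = -0.42375

c = -0.42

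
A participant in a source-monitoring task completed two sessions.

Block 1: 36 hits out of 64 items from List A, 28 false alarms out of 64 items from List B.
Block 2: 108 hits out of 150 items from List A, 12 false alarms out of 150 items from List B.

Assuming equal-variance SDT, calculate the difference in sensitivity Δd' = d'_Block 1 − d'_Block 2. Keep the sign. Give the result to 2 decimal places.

Δd' = -1.67

Block 1: z(0.5625) = 0.157, z(0.4375) = -0.157, d' = 0.314
Block 2: z(0.7200) = 0.583, z(0.0800) = -1.405, d' = 1.988
Δd' = d'_Block 1 − d'_Block 2 = 0.314 − 1.988 = -1.674
Block 2 has the higher sensitivity.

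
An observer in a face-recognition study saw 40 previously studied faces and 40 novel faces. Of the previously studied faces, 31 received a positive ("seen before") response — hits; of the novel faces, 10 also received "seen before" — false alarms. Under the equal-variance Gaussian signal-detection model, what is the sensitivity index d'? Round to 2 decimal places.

d' = 1.43

H = 31/40 = 0.7750
FA = 10/40 = 0.2500
Φ⁻¹(H) = Φ⁻¹(0.7750) = 0.755
Φ⁻¹(FA) = Φ⁻¹(0.2500) = -0.674
d' = z(H) − z(FA) = 0.755 − (-0.674) = 1.429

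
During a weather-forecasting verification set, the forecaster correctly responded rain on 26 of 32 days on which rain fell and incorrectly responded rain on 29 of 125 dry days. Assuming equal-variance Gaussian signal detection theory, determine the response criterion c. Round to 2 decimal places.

H = 26/32 = 0.8125
FA = 29/125 = 0.2320
Φ⁻¹(0.8125) = 0.887, Φ⁻¹(0.2320) = -0.732
c = −½·[z(H) + z(FA)] = −0.5 × (0.887 + (-0.732)) = -0.0775

c = -0.08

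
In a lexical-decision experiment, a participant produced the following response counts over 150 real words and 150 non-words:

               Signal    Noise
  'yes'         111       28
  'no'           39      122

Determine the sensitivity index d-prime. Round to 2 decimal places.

d-prime = 1.53

H = 111/150 = 0.7400
FA = 28/150 = 0.1867
Φ⁻¹(H) = Φ⁻¹(0.7400) = 0.6433
Φ⁻¹(FA) = Φ⁻¹(0.1867) = -0.8901
d' = z(H) − z(FA) = 0.6433 − (-0.8901) = 1.5334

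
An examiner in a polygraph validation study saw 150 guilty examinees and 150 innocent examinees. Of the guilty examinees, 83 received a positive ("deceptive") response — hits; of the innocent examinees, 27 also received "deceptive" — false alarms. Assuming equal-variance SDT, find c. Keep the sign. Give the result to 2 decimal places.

H = 83/150 = 0.5533
FA = 27/150 = 0.1800
Φ⁻¹(H) = Φ⁻¹(0.5533) = 0.1340
Φ⁻¹(FA) = Φ⁻¹(0.1800) = -0.9154
c = −½·[z(H) + z(FA)] = −0.5 × (0.1340 + (-0.9154)) = 0.3907

c = 0.39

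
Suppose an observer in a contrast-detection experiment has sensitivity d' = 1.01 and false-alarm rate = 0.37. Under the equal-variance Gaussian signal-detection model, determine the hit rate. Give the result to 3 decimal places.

hit rate = 0.751

z(false-alarm rate) = z(0.37) = -0.3319
z(H) = z(FA) + d' = -0.3319 + 1.01 = 0.6781
hit rate = Φ(0.6781) = 0.7511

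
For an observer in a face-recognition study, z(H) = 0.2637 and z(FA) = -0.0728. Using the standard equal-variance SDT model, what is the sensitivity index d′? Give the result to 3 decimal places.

d' = z(H) − z(FA) = 0.2637 − (-0.0728) = 0.3365

d′ = 0.337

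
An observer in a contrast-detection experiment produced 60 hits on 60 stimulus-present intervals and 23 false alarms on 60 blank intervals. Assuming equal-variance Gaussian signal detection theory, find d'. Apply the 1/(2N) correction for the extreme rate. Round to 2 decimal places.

d' = 2.69

The hit rate is 60/60 = 1, so apply the 1/(2N) correction: H → 1 − 1/(2·60) = 0.99167.
z(H) = z(0.99167) = 2.394
z(FA) = z(0.38333) = -0.297
d' = 2.394 − (-0.297) = 2.691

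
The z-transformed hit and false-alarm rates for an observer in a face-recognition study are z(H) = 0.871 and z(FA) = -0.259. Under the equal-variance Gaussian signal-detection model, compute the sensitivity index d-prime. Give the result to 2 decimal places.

d-prime = 1.13

d' = z(H) − z(FA) = 0.871 − (-0.259) = 1.130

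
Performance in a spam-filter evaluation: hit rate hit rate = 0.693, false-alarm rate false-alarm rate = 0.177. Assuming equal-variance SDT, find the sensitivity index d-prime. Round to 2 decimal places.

d-prime = 1.43

z(H) = z(0.693) = 0.5044
z(FA) = z(0.177) = -0.9269
d' = z(H) − z(FA) = 0.5044 − (-0.9269) = 1.4313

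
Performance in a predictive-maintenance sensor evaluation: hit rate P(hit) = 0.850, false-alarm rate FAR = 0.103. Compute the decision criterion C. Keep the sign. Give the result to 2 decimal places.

z(H) = 1.036
z(FA) = -1.265
c = −½·[z(H) + z(FA)] = −0.5 × (1.036 + (-1.265)) = 0.1145
c > 0: the model has a conservative response bias.

C = 0.11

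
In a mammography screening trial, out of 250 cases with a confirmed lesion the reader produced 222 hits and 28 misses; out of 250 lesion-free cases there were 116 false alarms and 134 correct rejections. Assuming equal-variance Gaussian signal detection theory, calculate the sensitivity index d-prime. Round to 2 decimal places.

d-prime = 1.31

H = 222/250 = 0.8880
FA = 116/250 = 0.4640
z(0.8880) = 1.2160, z(0.4640) = -0.0904
d' = z(H) − z(FA) = 1.2160 − (-0.0904) = 1.3064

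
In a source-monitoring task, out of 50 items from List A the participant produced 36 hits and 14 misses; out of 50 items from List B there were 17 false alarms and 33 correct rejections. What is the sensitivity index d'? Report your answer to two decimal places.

d' = 1.00

H = 36/50 = 0.7200
FA = 17/50 = 0.3400
z(H) = 0.583
z(FA) = -0.412
d' = z(H) − z(FA) = 0.583 − (-0.412) = 0.995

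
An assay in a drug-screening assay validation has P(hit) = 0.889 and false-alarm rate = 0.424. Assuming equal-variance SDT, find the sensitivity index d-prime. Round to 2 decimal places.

d-prime = 1.41

z(0.889) = 1.2212, z(0.424) = -0.1917
d' = z(H) − z(FA) = 1.2212 − (-0.1917) = 1.4129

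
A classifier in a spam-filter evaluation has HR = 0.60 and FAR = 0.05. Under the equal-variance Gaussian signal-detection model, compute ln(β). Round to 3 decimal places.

ln β = 1.321

z(H) = z(0.60) = 0.2533
z(FA) = z(0.05) = -1.6449
ln β = −½·[z(H)² − z(FA)²] = −0.5 × (0.0642 − 2.7057) = 1.32075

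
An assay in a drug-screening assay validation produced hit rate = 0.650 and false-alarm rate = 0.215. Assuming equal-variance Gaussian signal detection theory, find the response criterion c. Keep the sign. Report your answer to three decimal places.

z(0.650) = 0.3853, z(0.215) = -0.7892
c = −½·[z(H) + z(FA)] = −0.5 × (0.3853 + (-0.7892)) = 0.20195

c = 0.202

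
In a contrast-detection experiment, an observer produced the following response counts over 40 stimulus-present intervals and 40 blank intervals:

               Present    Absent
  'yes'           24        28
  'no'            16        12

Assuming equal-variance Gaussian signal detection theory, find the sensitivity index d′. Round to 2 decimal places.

d′ = -0.27

H = 24/40 = 0.6000
FA = 28/40 = 0.7000
z(H) = 0.253
z(FA) = 0.524
d' = z(H) − z(FA) = 0.253 − 0.524 = -0.271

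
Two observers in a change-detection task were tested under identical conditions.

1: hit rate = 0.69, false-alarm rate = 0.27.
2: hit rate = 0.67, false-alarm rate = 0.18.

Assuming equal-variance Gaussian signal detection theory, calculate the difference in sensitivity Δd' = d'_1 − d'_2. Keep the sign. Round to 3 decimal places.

Δd' = -0.247

1: z(0.69) = 0.4959, z(0.27) = -0.6128, d' = 1.1087
2: z(0.67) = 0.4399, z(0.18) = -0.9154, d' = 1.3553
Δd' = d'_1 − d'_2 = 1.1087 − 1.3553 = -0.2466
2 has the higher sensitivity.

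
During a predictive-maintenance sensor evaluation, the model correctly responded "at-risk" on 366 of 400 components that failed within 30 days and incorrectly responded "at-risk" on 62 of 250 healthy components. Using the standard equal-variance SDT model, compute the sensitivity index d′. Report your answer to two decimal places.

d′ = 2.05

H = 366/400 = 0.9150
FA = 62/250 = 0.2480
z(0.9150) = 1.3722, z(0.2480) = -0.6808
d' = z(H) − z(FA) = 1.3722 − (-0.6808) = 2.0530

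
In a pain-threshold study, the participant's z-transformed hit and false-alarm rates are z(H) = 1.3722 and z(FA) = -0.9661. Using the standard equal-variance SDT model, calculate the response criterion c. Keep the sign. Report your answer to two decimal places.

c = −½·[z(H) + z(FA)] = −½·(1.3722 + (-0.9661)) = -0.20305

c = -0.20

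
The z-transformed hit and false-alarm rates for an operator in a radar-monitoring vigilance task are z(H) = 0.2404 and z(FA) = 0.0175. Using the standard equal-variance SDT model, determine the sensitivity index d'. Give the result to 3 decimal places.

d' = z(H) − z(FA) = 0.2404 − 0.0175 = 0.2229

d' = 0.223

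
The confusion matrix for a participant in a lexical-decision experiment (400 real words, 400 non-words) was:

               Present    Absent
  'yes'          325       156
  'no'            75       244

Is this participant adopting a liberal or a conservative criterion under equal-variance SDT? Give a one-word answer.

z(H) = 0.887, z(FA) = -0.279
c = −½·(z(H) + z(FA)) = -0.304
c < 0 → liberal criterion (biased toward responding “yes”).

liberal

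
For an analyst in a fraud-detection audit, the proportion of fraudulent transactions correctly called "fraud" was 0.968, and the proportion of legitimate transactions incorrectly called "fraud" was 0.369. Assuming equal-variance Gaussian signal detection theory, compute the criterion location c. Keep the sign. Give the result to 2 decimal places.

z(H) = z(0.968) = 1.8522
z(FA) = z(0.369) = -0.3345
c = −½·[z(H) + z(FA)] = −0.5 × (1.8522 + (-0.3345)) = -0.75885

c = -0.76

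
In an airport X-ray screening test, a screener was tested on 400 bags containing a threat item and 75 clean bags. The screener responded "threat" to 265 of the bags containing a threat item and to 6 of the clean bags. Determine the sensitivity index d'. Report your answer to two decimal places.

d' = 1.82

H = 265/400 = 0.6625
FA = 6/75 = 0.0800
z(H) = z(0.6625) = 0.419
z(FA) = z(0.0800) = -1.405
d' = z(H) − z(FA) = 0.419 − (-1.405) = 1.824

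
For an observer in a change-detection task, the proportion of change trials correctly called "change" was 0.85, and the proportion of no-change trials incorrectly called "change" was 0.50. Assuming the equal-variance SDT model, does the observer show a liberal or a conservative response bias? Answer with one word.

liberal

z(H) = 1.036, z(FA) = 0.000
c = −½·(z(H) + z(FA)) = -0.518
c < 0 → liberal criterion (biased toward responding “yes”).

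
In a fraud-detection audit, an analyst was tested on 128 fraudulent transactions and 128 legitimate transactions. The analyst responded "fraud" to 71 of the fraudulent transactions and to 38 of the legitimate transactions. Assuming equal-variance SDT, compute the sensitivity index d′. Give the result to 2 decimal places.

d′ = 0.67

H = 71/128 = 0.5547
FA = 38/128 = 0.2969
z(H) = z(0.5547) = 0.1375
z(FA) = z(0.2969) = -0.5333
d' = z(H) − z(FA) = 0.1375 − (-0.5333) = 0.6708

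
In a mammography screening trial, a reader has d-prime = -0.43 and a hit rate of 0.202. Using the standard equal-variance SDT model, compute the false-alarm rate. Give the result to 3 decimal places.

z(hit rate) = z(0.202) = -0.8345
z(FA) = z(H) − d' = -0.8345 − (-0.43) = -0.4045
false-alarm rate = Φ(-0.4045) = 0.3429

false-alarm rate = 0.343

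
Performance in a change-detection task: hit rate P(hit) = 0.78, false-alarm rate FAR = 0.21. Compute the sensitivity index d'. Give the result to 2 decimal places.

d' = 1.58

z(0.78) = 0.772, z(0.21) = -0.806
d' = z(H) − z(FA) = 0.772 − (-0.806) = 1.578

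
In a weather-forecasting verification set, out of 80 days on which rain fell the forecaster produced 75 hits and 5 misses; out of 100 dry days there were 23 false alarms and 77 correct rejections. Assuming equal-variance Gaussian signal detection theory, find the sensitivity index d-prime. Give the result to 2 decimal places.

H = 75/80 = 0.9375
FA = 23/100 = 0.2300
Φ⁻¹(H) = Φ⁻¹(0.9375) = 1.5341
Φ⁻¹(FA) = Φ⁻¹(0.2300) = -0.7388
d' = z(H) − z(FA) = 1.5341 − (-0.7388) = 2.2729

d-prime = 2.27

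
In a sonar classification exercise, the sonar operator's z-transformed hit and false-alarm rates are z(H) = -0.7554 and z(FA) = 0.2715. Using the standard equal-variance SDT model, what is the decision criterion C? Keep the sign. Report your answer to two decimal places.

c = −½·[z(H) + z(FA)] = −½·(-0.7554 + 0.2715) = 0.24195
c > 0: the sonar operator has a conservative response bias.

C = 0.24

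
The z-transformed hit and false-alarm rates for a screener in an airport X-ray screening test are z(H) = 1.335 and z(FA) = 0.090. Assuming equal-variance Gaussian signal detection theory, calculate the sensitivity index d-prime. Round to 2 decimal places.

d' = z(H) − z(FA) = 1.335 − 0.090 = 1.245

d-prime = 1.25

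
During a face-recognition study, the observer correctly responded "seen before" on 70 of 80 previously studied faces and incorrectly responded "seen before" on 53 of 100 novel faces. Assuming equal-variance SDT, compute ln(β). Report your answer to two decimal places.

ln β = -0.66

H = 70/80 = 0.8750
FA = 53/100 = 0.5300
z(0.8750) = 1.150, z(0.5300) = 0.075
ln β = −½·[z(H)² − z(FA)²] = −0.5 × (1.323 − 0.006) = -0.6585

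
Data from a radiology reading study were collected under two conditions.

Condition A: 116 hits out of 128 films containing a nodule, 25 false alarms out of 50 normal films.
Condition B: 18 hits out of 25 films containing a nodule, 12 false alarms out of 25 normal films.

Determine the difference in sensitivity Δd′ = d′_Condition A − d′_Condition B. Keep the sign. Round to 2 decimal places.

Condition A: z(0.9062) = 1.318, z(0.5000) = 0.000, d' = 1.318
Condition B: z(0.7200) = 0.583, z(0.4800) = -0.050, d' = 0.633
Δd' = d'_Condition A − d'_Condition B = 1.318 − 0.633 = 0.685
Condition A has the higher sensitivity.

Δd′ = 0.69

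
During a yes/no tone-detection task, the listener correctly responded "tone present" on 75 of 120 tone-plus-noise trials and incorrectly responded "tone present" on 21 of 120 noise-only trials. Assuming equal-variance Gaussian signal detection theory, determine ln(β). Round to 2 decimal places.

H = 75/120 = 0.6250
FA = 21/120 = 0.1750
z(H) = 0.319
z(FA) = -0.935
ln β = −½·[z(H)² − z(FA)²] = −0.5 × (0.102 − 0.874) = 0.386

ln β = 0.39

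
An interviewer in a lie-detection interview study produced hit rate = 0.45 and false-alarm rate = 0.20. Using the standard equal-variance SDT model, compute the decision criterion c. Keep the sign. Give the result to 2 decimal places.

Φ⁻¹(0.45) = -0.126, Φ⁻¹(0.20) = -0.842
c = −½·[z(H) + z(FA)] = −0.5 × (-0.126 + (-0.842)) = 0.484
c > 0: the interviewer has a conservative response bias.

c = 0.48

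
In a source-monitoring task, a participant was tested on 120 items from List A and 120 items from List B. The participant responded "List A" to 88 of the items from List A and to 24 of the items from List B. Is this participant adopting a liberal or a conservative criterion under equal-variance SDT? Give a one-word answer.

z(H) = 0.623, z(FA) = -0.842
c = −½·(z(H) + z(FA)) = 0.1095
c > 0 → conservative criterion (biased toward responding “no”).

conservative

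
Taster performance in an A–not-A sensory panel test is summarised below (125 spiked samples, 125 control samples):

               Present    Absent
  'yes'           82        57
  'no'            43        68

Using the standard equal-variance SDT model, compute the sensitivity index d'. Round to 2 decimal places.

H = 82/125 = 0.6560
FA = 57/125 = 0.4560
z(H) = 0.402
z(FA) = -0.111
d' = z(H) − z(FA) = 0.402 − (-0.111) = 0.513

d' = 0.51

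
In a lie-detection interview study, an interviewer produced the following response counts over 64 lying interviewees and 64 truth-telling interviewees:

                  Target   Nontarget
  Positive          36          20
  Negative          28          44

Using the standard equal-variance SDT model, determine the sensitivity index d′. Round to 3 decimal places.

H = 36/64 = 0.5625
FA = 20/64 = 0.3125
z(H) = z(0.5625) = 0.1573
z(FA) = z(0.3125) = -0.4888
d' = z(H) − z(FA) = 0.1573 − (-0.4888) = 0.6461

d′ = 0.646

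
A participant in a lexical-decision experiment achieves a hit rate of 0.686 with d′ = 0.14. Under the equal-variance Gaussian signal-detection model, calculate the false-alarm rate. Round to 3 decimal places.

false-alarm rate = 0.635

z(hit rate) = z(0.686) = 0.4845
z(FA) = z(H) − d' = 0.4845 − 0.14 = 0.3445
false-alarm rate = Φ(0.3445) = 0.6348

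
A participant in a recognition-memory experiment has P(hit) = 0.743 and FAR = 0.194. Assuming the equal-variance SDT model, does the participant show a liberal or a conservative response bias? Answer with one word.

z(H) = 0.653, z(FA) = -0.863
c = −½·(z(H) + z(FA)) = 0.105
c > 0 → conservative criterion (biased toward responding “no”).

conservative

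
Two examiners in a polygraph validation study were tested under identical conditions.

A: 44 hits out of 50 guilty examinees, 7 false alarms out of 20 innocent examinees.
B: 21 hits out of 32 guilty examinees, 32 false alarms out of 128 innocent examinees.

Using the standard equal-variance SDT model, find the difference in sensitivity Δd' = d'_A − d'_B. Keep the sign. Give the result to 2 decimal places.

Δd' = 0.48

A: z(0.8800) = 1.175, z(0.3500) = -0.385, d' = 1.560
B: z(0.6562) = 0.402, z(0.2500) = -0.674, d' = 1.076
Δd' = d'_A − d'_B = 1.560 − 1.076 = 0.484
A has the higher sensitivity.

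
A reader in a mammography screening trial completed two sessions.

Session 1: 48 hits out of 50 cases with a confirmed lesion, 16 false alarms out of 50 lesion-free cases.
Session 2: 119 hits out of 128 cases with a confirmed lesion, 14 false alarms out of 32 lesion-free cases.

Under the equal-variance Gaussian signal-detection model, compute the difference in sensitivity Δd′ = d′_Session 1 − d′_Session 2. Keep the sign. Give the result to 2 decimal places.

Session 1: z(0.9600) = 1.751, z(0.3200) = -0.468, d' = 2.219
Session 2: z(0.9297) = 1.474, z(0.4375) = -0.157, d' = 1.631
Δd' = d'_Session 1 − d'_Session 2 = 2.219 − 1.631 = 0.588
Session 1 has the higher sensitivity.

Δd′ = 0.59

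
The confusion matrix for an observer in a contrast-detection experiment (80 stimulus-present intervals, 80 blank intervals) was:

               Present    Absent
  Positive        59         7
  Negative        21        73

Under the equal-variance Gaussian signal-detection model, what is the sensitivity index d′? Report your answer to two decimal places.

d′ = 1.99

H = 59/80 = 0.7375
FA = 7/80 = 0.0875
Φ⁻¹(H) = Φ⁻¹(0.7375) = 0.6357
Φ⁻¹(FA) = Φ⁻¹(0.0875) = -1.3563
d' = z(H) − z(FA) = 0.6357 − (-1.3563) = 1.9920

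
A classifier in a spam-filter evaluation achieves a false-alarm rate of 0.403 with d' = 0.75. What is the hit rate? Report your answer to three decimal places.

z(false-alarm rate) = z(0.403) = -0.2456
z(H) = z(FA) + d' = -0.2456 + 0.75 = 0.5044
hit rate = Φ(0.5044) = 0.6930

hit rate = 0.693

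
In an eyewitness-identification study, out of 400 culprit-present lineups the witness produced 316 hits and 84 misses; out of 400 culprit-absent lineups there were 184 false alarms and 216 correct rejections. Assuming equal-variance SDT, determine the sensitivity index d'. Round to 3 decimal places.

H = 316/400 = 0.7900
FA = 184/400 = 0.4600
z(0.7900) = 0.8064, z(0.4600) = -0.1004
d' = z(H) − z(FA) = 0.8064 − (-0.1004) = 0.9068

d' = 0.907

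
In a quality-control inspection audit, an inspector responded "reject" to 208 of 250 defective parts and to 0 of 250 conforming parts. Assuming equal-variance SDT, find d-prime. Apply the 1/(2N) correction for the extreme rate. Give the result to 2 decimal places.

d-prime = 3.84

The false-alarm rate is 0/250 = 0, so apply the 1/(2N) correction: FA → 1/(2·250) = 0.00200.
z(H) = z(0.83200) = 0.962
z(FA) = z(0.00200) = -2.878
d' = 0.962 − (-2.878) = 3.840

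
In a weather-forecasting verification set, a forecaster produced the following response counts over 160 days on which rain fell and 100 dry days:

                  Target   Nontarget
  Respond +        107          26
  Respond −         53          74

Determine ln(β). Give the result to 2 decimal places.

ln β = 0.11

H = 107/160 = 0.6687
FA = 26/100 = 0.2600
Φ⁻¹(H) = Φ⁻¹(0.6687) = 0.436
Φ⁻¹(FA) = Φ⁻¹(0.2600) = -0.643
ln β = −½·[z(H)² − z(FA)²] = −0.5 × (0.190 − 0.413) = 0.1115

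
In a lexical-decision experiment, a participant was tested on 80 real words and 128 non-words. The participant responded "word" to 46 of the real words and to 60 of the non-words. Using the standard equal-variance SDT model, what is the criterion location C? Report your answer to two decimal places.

H = 46/80 = 0.5750
FA = 60/128 = 0.4688
Φ⁻¹(0.5750) = 0.189, Φ⁻¹(0.4688) = -0.078
c = −½·[z(H) + z(FA)] = −0.5 × (0.189 + (-0.078)) = -0.0555

C = -0.06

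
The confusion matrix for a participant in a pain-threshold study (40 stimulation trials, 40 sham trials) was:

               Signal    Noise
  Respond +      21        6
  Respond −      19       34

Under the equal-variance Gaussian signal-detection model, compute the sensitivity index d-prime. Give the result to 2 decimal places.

d-prime = 1.10

H = 21/40 = 0.5250
FA = 6/40 = 0.1500
z(H) = z(0.5250) = 0.0627
z(FA) = z(0.1500) = -1.0364
d' = z(H) − z(FA) = 0.0627 − (-1.0364) = 1.0991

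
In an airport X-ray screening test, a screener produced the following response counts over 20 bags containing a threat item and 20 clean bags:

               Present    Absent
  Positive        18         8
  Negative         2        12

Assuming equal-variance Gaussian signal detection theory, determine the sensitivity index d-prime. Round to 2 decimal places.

H = 18/20 = 0.9000
FA = 8/20 = 0.4000
z(H) = z(0.9000) = 1.2816
z(FA) = z(0.4000) = -0.2533
d' = z(H) − z(FA) = 1.2816 − (-0.2533) = 1.5349

d-prime = 1.53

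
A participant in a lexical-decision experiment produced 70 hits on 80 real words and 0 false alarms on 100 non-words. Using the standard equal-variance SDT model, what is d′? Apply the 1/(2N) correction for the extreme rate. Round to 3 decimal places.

d′ = 3.726

The false-alarm rate is 0/100 = 0, so apply the 1/(2N) correction: FA → 1/(2·100) = 0.00500.
z(H) = z(0.87500) = 1.1503
z(FA) = z(0.00500) = -2.5758
d' = 1.1503 − (-2.5758) = 3.7261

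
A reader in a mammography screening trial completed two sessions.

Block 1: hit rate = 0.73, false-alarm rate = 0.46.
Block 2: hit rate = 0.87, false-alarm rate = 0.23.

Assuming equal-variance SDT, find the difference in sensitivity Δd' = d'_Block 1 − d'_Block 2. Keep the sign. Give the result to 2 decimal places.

Block 1: z(0.73) = 0.613, z(0.46) = -0.100, d' = 0.713
Block 2: z(0.87) = 1.126, z(0.23) = -0.739, d' = 1.865
Δd' = d'_Block 1 − d'_Block 2 = 0.713 − 1.865 = -1.152
Block 2 has the higher sensitivity.

Δd' = -1.15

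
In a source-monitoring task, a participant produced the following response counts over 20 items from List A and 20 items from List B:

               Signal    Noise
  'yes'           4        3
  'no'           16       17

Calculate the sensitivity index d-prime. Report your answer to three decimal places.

H = 4/20 = 0.2000
FA = 3/20 = 0.1500
z(H) = z(0.2000) = -0.8416
z(FA) = z(0.1500) = -1.0364
d' = z(H) − z(FA) = -0.8416 − (-1.0364) = 0.1948

d-prime = 0.195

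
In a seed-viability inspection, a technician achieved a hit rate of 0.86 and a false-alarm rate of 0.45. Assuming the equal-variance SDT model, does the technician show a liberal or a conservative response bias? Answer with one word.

liberal

z(H) = 1.080, z(FA) = -0.126
c = −½·(z(H) + z(FA)) = -0.477
c < 0 → liberal criterion (biased toward responding “yes”).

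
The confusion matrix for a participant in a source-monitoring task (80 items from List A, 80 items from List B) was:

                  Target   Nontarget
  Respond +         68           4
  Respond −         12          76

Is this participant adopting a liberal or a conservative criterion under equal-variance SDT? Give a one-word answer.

conservative

z(H) = 1.036, z(FA) = -1.645
c = −½·(z(H) + z(FA)) = 0.3045
c > 0 → conservative criterion (biased toward responding “no”).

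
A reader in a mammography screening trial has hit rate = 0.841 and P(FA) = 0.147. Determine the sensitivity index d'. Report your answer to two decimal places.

d' = 2.05

z(H) = z(0.841) = 0.999
z(FA) = z(0.147) = -1.049
d' = z(H) − z(FA) = 0.999 − (-1.049) = 2.048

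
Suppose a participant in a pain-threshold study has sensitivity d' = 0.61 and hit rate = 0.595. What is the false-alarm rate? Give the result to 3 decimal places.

z(hit rate) = z(0.595) = 0.2404
z(FA) = z(H) − d' = 0.2404 − 0.61 = -0.3696
false-alarm rate = Φ(-0.3696) = 0.3558

false-alarm rate = 0.356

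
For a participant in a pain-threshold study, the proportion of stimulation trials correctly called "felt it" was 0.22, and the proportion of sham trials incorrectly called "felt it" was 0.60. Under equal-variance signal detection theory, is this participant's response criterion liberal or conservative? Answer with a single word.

conservative

z(H) = -0.772, z(FA) = 0.253
c = −½·(z(H) + z(FA)) = 0.2595
c > 0 → conservative criterion (biased toward responding “no”).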